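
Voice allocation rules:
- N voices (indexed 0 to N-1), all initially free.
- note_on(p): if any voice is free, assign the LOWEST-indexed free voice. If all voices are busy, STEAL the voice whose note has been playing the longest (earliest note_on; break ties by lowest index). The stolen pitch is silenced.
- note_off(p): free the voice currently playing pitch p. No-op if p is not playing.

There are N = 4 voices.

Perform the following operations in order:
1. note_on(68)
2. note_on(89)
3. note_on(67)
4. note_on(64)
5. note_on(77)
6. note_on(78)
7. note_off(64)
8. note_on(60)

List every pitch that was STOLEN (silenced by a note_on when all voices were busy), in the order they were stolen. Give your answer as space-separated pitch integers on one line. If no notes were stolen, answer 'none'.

Answer: 68 89

Derivation:
Op 1: note_on(68): voice 0 is free -> assigned | voices=[68 - - -]
Op 2: note_on(89): voice 1 is free -> assigned | voices=[68 89 - -]
Op 3: note_on(67): voice 2 is free -> assigned | voices=[68 89 67 -]
Op 4: note_on(64): voice 3 is free -> assigned | voices=[68 89 67 64]
Op 5: note_on(77): all voices busy, STEAL voice 0 (pitch 68, oldest) -> assign | voices=[77 89 67 64]
Op 6: note_on(78): all voices busy, STEAL voice 1 (pitch 89, oldest) -> assign | voices=[77 78 67 64]
Op 7: note_off(64): free voice 3 | voices=[77 78 67 -]
Op 8: note_on(60): voice 3 is free -> assigned | voices=[77 78 67 60]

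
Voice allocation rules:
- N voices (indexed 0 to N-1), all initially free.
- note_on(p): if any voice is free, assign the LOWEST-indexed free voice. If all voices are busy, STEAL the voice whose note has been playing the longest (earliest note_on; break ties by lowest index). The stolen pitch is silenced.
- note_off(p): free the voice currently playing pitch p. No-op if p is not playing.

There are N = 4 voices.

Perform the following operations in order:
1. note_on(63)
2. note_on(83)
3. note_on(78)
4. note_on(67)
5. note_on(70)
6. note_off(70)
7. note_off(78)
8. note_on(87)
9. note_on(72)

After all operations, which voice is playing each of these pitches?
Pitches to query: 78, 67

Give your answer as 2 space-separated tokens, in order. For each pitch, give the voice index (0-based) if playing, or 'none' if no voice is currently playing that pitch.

Answer: none 3

Derivation:
Op 1: note_on(63): voice 0 is free -> assigned | voices=[63 - - -]
Op 2: note_on(83): voice 1 is free -> assigned | voices=[63 83 - -]
Op 3: note_on(78): voice 2 is free -> assigned | voices=[63 83 78 -]
Op 4: note_on(67): voice 3 is free -> assigned | voices=[63 83 78 67]
Op 5: note_on(70): all voices busy, STEAL voice 0 (pitch 63, oldest) -> assign | voices=[70 83 78 67]
Op 6: note_off(70): free voice 0 | voices=[- 83 78 67]
Op 7: note_off(78): free voice 2 | voices=[- 83 - 67]
Op 8: note_on(87): voice 0 is free -> assigned | voices=[87 83 - 67]
Op 9: note_on(72): voice 2 is free -> assigned | voices=[87 83 72 67]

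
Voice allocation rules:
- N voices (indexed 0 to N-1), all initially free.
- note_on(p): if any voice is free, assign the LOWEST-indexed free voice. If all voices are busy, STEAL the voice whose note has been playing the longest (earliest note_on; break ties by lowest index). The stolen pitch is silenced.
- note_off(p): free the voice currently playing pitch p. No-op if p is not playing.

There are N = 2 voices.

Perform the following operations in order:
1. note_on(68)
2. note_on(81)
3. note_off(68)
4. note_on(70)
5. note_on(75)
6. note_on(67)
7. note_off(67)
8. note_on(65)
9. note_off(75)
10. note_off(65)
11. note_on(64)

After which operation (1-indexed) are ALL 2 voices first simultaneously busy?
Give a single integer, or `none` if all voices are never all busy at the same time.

Op 1: note_on(68): voice 0 is free -> assigned | voices=[68 -]
Op 2: note_on(81): voice 1 is free -> assigned | voices=[68 81]
Op 3: note_off(68): free voice 0 | voices=[- 81]
Op 4: note_on(70): voice 0 is free -> assigned | voices=[70 81]
Op 5: note_on(75): all voices busy, STEAL voice 1 (pitch 81, oldest) -> assign | voices=[70 75]
Op 6: note_on(67): all voices busy, STEAL voice 0 (pitch 70, oldest) -> assign | voices=[67 75]
Op 7: note_off(67): free voice 0 | voices=[- 75]
Op 8: note_on(65): voice 0 is free -> assigned | voices=[65 75]
Op 9: note_off(75): free voice 1 | voices=[65 -]
Op 10: note_off(65): free voice 0 | voices=[- -]
Op 11: note_on(64): voice 0 is free -> assigned | voices=[64 -]

Answer: 2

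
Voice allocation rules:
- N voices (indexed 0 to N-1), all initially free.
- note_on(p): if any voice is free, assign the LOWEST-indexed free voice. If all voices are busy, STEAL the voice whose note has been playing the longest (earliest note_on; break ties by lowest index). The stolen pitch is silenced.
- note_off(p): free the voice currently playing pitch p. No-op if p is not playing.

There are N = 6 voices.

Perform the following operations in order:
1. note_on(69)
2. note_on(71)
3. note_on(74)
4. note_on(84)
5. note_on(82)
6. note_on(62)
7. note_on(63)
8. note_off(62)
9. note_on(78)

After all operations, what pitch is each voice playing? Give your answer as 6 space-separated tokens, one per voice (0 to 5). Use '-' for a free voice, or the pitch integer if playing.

Answer: 63 71 74 84 82 78

Derivation:
Op 1: note_on(69): voice 0 is free -> assigned | voices=[69 - - - - -]
Op 2: note_on(71): voice 1 is free -> assigned | voices=[69 71 - - - -]
Op 3: note_on(74): voice 2 is free -> assigned | voices=[69 71 74 - - -]
Op 4: note_on(84): voice 3 is free -> assigned | voices=[69 71 74 84 - -]
Op 5: note_on(82): voice 4 is free -> assigned | voices=[69 71 74 84 82 -]
Op 6: note_on(62): voice 5 is free -> assigned | voices=[69 71 74 84 82 62]
Op 7: note_on(63): all voices busy, STEAL voice 0 (pitch 69, oldest) -> assign | voices=[63 71 74 84 82 62]
Op 8: note_off(62): free voice 5 | voices=[63 71 74 84 82 -]
Op 9: note_on(78): voice 5 is free -> assigned | voices=[63 71 74 84 82 78]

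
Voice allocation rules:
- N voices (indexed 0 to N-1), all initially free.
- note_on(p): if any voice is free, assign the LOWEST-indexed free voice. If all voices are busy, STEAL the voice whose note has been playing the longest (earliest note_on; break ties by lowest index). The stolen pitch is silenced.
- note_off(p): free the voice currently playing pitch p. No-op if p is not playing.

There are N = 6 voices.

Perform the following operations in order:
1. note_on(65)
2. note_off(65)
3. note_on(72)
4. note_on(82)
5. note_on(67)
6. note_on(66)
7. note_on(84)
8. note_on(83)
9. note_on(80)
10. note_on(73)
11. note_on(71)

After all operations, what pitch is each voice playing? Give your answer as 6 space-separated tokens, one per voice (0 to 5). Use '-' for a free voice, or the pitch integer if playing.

Answer: 80 73 71 66 84 83

Derivation:
Op 1: note_on(65): voice 0 is free -> assigned | voices=[65 - - - - -]
Op 2: note_off(65): free voice 0 | voices=[- - - - - -]
Op 3: note_on(72): voice 0 is free -> assigned | voices=[72 - - - - -]
Op 4: note_on(82): voice 1 is free -> assigned | voices=[72 82 - - - -]
Op 5: note_on(67): voice 2 is free -> assigned | voices=[72 82 67 - - -]
Op 6: note_on(66): voice 3 is free -> assigned | voices=[72 82 67 66 - -]
Op 7: note_on(84): voice 4 is free -> assigned | voices=[72 82 67 66 84 -]
Op 8: note_on(83): voice 5 is free -> assigned | voices=[72 82 67 66 84 83]
Op 9: note_on(80): all voices busy, STEAL voice 0 (pitch 72, oldest) -> assign | voices=[80 82 67 66 84 83]
Op 10: note_on(73): all voices busy, STEAL voice 1 (pitch 82, oldest) -> assign | voices=[80 73 67 66 84 83]
Op 11: note_on(71): all voices busy, STEAL voice 2 (pitch 67, oldest) -> assign | voices=[80 73 71 66 84 83]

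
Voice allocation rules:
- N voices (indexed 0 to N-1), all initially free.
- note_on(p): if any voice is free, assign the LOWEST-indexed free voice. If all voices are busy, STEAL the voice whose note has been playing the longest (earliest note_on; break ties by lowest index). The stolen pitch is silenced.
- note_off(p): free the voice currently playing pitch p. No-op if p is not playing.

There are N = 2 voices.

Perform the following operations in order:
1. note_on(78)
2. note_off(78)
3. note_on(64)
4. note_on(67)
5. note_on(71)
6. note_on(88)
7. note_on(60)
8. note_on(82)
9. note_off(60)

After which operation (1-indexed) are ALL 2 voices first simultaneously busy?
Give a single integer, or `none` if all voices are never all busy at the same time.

Op 1: note_on(78): voice 0 is free -> assigned | voices=[78 -]
Op 2: note_off(78): free voice 0 | voices=[- -]
Op 3: note_on(64): voice 0 is free -> assigned | voices=[64 -]
Op 4: note_on(67): voice 1 is free -> assigned | voices=[64 67]
Op 5: note_on(71): all voices busy, STEAL voice 0 (pitch 64, oldest) -> assign | voices=[71 67]
Op 6: note_on(88): all voices busy, STEAL voice 1 (pitch 67, oldest) -> assign | voices=[71 88]
Op 7: note_on(60): all voices busy, STEAL voice 0 (pitch 71, oldest) -> assign | voices=[60 88]
Op 8: note_on(82): all voices busy, STEAL voice 1 (pitch 88, oldest) -> assign | voices=[60 82]
Op 9: note_off(60): free voice 0 | voices=[- 82]

Answer: 4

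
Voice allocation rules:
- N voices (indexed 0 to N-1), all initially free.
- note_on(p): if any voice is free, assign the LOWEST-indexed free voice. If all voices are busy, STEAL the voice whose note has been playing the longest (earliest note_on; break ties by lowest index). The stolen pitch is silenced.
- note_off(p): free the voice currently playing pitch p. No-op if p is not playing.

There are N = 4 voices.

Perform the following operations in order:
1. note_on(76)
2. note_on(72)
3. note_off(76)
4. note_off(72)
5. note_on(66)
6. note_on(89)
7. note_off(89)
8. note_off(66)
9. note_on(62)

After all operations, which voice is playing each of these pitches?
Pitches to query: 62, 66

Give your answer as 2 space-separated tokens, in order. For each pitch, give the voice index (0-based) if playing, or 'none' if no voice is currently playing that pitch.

Op 1: note_on(76): voice 0 is free -> assigned | voices=[76 - - -]
Op 2: note_on(72): voice 1 is free -> assigned | voices=[76 72 - -]
Op 3: note_off(76): free voice 0 | voices=[- 72 - -]
Op 4: note_off(72): free voice 1 | voices=[- - - -]
Op 5: note_on(66): voice 0 is free -> assigned | voices=[66 - - -]
Op 6: note_on(89): voice 1 is free -> assigned | voices=[66 89 - -]
Op 7: note_off(89): free voice 1 | voices=[66 - - -]
Op 8: note_off(66): free voice 0 | voices=[- - - -]
Op 9: note_on(62): voice 0 is free -> assigned | voices=[62 - - -]

Answer: 0 none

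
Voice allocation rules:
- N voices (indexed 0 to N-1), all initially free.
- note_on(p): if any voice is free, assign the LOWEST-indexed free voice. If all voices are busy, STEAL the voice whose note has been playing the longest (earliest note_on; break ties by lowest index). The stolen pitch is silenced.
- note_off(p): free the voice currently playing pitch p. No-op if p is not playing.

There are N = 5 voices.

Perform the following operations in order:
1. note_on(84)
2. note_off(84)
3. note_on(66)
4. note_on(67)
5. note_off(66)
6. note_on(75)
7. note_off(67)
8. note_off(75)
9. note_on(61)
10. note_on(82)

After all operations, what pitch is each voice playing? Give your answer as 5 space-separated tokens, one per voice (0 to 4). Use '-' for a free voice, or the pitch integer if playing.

Answer: 61 82 - - -

Derivation:
Op 1: note_on(84): voice 0 is free -> assigned | voices=[84 - - - -]
Op 2: note_off(84): free voice 0 | voices=[- - - - -]
Op 3: note_on(66): voice 0 is free -> assigned | voices=[66 - - - -]
Op 4: note_on(67): voice 1 is free -> assigned | voices=[66 67 - - -]
Op 5: note_off(66): free voice 0 | voices=[- 67 - - -]
Op 6: note_on(75): voice 0 is free -> assigned | voices=[75 67 - - -]
Op 7: note_off(67): free voice 1 | voices=[75 - - - -]
Op 8: note_off(75): free voice 0 | voices=[- - - - -]
Op 9: note_on(61): voice 0 is free -> assigned | voices=[61 - - - -]
Op 10: note_on(82): voice 1 is free -> assigned | voices=[61 82 - - -]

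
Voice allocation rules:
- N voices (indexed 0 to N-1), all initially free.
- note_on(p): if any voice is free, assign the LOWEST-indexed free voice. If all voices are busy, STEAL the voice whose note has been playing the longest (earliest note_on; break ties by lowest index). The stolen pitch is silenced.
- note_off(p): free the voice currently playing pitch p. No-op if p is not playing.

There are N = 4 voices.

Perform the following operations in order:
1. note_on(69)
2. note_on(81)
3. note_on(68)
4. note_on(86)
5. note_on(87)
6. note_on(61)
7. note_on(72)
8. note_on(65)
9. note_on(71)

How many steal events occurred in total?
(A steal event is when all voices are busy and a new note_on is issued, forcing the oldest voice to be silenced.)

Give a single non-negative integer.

Op 1: note_on(69): voice 0 is free -> assigned | voices=[69 - - -]
Op 2: note_on(81): voice 1 is free -> assigned | voices=[69 81 - -]
Op 3: note_on(68): voice 2 is free -> assigned | voices=[69 81 68 -]
Op 4: note_on(86): voice 3 is free -> assigned | voices=[69 81 68 86]
Op 5: note_on(87): all voices busy, STEAL voice 0 (pitch 69, oldest) -> assign | voices=[87 81 68 86]
Op 6: note_on(61): all voices busy, STEAL voice 1 (pitch 81, oldest) -> assign | voices=[87 61 68 86]
Op 7: note_on(72): all voices busy, STEAL voice 2 (pitch 68, oldest) -> assign | voices=[87 61 72 86]
Op 8: note_on(65): all voices busy, STEAL voice 3 (pitch 86, oldest) -> assign | voices=[87 61 72 65]
Op 9: note_on(71): all voices busy, STEAL voice 0 (pitch 87, oldest) -> assign | voices=[71 61 72 65]

Answer: 5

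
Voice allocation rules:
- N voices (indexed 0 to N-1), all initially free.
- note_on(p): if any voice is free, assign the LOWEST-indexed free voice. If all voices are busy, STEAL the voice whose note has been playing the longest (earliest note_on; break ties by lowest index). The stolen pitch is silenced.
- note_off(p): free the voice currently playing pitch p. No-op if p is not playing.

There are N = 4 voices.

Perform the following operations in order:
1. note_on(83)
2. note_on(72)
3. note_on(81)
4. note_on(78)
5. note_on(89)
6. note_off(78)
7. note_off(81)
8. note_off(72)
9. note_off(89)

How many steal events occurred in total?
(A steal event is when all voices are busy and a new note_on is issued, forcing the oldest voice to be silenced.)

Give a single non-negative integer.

Answer: 1

Derivation:
Op 1: note_on(83): voice 0 is free -> assigned | voices=[83 - - -]
Op 2: note_on(72): voice 1 is free -> assigned | voices=[83 72 - -]
Op 3: note_on(81): voice 2 is free -> assigned | voices=[83 72 81 -]
Op 4: note_on(78): voice 3 is free -> assigned | voices=[83 72 81 78]
Op 5: note_on(89): all voices busy, STEAL voice 0 (pitch 83, oldest) -> assign | voices=[89 72 81 78]
Op 6: note_off(78): free voice 3 | voices=[89 72 81 -]
Op 7: note_off(81): free voice 2 | voices=[89 72 - -]
Op 8: note_off(72): free voice 1 | voices=[89 - - -]
Op 9: note_off(89): free voice 0 | voices=[- - - -]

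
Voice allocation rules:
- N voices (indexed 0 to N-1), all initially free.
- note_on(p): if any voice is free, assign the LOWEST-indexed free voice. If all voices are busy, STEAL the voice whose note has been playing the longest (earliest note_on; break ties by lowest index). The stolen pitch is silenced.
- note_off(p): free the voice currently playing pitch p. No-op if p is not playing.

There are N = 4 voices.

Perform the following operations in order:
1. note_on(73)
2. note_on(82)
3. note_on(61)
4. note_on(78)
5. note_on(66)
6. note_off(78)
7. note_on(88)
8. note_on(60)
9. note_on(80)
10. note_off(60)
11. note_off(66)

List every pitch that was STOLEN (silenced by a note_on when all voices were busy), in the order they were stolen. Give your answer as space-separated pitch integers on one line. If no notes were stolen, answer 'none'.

Op 1: note_on(73): voice 0 is free -> assigned | voices=[73 - - -]
Op 2: note_on(82): voice 1 is free -> assigned | voices=[73 82 - -]
Op 3: note_on(61): voice 2 is free -> assigned | voices=[73 82 61 -]
Op 4: note_on(78): voice 3 is free -> assigned | voices=[73 82 61 78]
Op 5: note_on(66): all voices busy, STEAL voice 0 (pitch 73, oldest) -> assign | voices=[66 82 61 78]
Op 6: note_off(78): free voice 3 | voices=[66 82 61 -]
Op 7: note_on(88): voice 3 is free -> assigned | voices=[66 82 61 88]
Op 8: note_on(60): all voices busy, STEAL voice 1 (pitch 82, oldest) -> assign | voices=[66 60 61 88]
Op 9: note_on(80): all voices busy, STEAL voice 2 (pitch 61, oldest) -> assign | voices=[66 60 80 88]
Op 10: note_off(60): free voice 1 | voices=[66 - 80 88]
Op 11: note_off(66): free voice 0 | voices=[- - 80 88]

Answer: 73 82 61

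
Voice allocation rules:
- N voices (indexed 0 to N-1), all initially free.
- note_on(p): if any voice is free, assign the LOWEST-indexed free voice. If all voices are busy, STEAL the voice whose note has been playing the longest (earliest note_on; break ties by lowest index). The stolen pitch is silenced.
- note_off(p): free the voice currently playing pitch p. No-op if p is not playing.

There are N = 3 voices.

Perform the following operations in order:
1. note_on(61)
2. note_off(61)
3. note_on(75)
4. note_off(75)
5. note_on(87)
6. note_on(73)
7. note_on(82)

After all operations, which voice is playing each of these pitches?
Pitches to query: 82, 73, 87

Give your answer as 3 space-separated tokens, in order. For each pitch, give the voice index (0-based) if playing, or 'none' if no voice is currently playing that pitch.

Answer: 2 1 0

Derivation:
Op 1: note_on(61): voice 0 is free -> assigned | voices=[61 - -]
Op 2: note_off(61): free voice 0 | voices=[- - -]
Op 3: note_on(75): voice 0 is free -> assigned | voices=[75 - -]
Op 4: note_off(75): free voice 0 | voices=[- - -]
Op 5: note_on(87): voice 0 is free -> assigned | voices=[87 - -]
Op 6: note_on(73): voice 1 is free -> assigned | voices=[87 73 -]
Op 7: note_on(82): voice 2 is free -> assigned | voices=[87 73 82]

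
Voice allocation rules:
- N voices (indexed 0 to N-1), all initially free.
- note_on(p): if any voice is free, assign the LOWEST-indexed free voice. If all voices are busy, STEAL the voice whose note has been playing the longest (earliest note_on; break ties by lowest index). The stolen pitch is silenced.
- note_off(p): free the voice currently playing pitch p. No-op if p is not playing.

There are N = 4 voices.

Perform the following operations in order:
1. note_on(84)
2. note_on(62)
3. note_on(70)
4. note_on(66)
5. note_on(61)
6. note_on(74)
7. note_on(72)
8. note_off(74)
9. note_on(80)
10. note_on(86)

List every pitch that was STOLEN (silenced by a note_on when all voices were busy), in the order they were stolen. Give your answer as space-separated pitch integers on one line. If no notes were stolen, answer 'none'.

Op 1: note_on(84): voice 0 is free -> assigned | voices=[84 - - -]
Op 2: note_on(62): voice 1 is free -> assigned | voices=[84 62 - -]
Op 3: note_on(70): voice 2 is free -> assigned | voices=[84 62 70 -]
Op 4: note_on(66): voice 3 is free -> assigned | voices=[84 62 70 66]
Op 5: note_on(61): all voices busy, STEAL voice 0 (pitch 84, oldest) -> assign | voices=[61 62 70 66]
Op 6: note_on(74): all voices busy, STEAL voice 1 (pitch 62, oldest) -> assign | voices=[61 74 70 66]
Op 7: note_on(72): all voices busy, STEAL voice 2 (pitch 70, oldest) -> assign | voices=[61 74 72 66]
Op 8: note_off(74): free voice 1 | voices=[61 - 72 66]
Op 9: note_on(80): voice 1 is free -> assigned | voices=[61 80 72 66]
Op 10: note_on(86): all voices busy, STEAL voice 3 (pitch 66, oldest) -> assign | voices=[61 80 72 86]

Answer: 84 62 70 66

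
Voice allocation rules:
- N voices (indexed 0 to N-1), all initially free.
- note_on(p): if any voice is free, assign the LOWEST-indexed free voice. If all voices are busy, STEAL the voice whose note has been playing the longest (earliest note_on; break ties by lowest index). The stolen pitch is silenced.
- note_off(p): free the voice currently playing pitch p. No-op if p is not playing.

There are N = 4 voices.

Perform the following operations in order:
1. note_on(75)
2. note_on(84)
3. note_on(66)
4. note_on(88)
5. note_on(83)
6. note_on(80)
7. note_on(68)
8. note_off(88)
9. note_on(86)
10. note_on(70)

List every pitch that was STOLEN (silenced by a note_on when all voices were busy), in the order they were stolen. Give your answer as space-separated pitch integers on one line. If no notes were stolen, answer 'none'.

Op 1: note_on(75): voice 0 is free -> assigned | voices=[75 - - -]
Op 2: note_on(84): voice 1 is free -> assigned | voices=[75 84 - -]
Op 3: note_on(66): voice 2 is free -> assigned | voices=[75 84 66 -]
Op 4: note_on(88): voice 3 is free -> assigned | voices=[75 84 66 88]
Op 5: note_on(83): all voices busy, STEAL voice 0 (pitch 75, oldest) -> assign | voices=[83 84 66 88]
Op 6: note_on(80): all voices busy, STEAL voice 1 (pitch 84, oldest) -> assign | voices=[83 80 66 88]
Op 7: note_on(68): all voices busy, STEAL voice 2 (pitch 66, oldest) -> assign | voices=[83 80 68 88]
Op 8: note_off(88): free voice 3 | voices=[83 80 68 -]
Op 9: note_on(86): voice 3 is free -> assigned | voices=[83 80 68 86]
Op 10: note_on(70): all voices busy, STEAL voice 0 (pitch 83, oldest) -> assign | voices=[70 80 68 86]

Answer: 75 84 66 83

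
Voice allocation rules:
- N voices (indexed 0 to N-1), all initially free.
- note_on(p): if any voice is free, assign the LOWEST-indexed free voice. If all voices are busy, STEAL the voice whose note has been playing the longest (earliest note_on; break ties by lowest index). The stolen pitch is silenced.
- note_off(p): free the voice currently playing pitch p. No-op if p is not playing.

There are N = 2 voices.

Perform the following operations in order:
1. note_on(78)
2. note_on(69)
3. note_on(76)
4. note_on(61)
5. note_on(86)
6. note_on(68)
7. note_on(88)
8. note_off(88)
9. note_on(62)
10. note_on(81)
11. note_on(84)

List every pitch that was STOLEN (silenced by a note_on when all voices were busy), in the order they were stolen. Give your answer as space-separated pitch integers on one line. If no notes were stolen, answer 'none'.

Answer: 78 69 76 61 86 68 62

Derivation:
Op 1: note_on(78): voice 0 is free -> assigned | voices=[78 -]
Op 2: note_on(69): voice 1 is free -> assigned | voices=[78 69]
Op 3: note_on(76): all voices busy, STEAL voice 0 (pitch 78, oldest) -> assign | voices=[76 69]
Op 4: note_on(61): all voices busy, STEAL voice 1 (pitch 69, oldest) -> assign | voices=[76 61]
Op 5: note_on(86): all voices busy, STEAL voice 0 (pitch 76, oldest) -> assign | voices=[86 61]
Op 6: note_on(68): all voices busy, STEAL voice 1 (pitch 61, oldest) -> assign | voices=[86 68]
Op 7: note_on(88): all voices busy, STEAL voice 0 (pitch 86, oldest) -> assign | voices=[88 68]
Op 8: note_off(88): free voice 0 | voices=[- 68]
Op 9: note_on(62): voice 0 is free -> assigned | voices=[62 68]
Op 10: note_on(81): all voices busy, STEAL voice 1 (pitch 68, oldest) -> assign | voices=[62 81]
Op 11: note_on(84): all voices busy, STEAL voice 0 (pitch 62, oldest) -> assign | voices=[84 81]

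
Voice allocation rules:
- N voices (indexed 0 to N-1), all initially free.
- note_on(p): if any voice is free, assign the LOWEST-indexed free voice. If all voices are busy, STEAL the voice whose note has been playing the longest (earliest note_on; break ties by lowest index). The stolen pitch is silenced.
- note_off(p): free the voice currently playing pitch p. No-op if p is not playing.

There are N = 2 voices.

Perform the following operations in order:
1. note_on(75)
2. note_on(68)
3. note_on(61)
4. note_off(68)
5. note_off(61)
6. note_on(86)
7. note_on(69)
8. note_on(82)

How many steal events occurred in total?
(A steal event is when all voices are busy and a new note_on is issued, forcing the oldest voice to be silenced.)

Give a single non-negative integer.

Answer: 2

Derivation:
Op 1: note_on(75): voice 0 is free -> assigned | voices=[75 -]
Op 2: note_on(68): voice 1 is free -> assigned | voices=[75 68]
Op 3: note_on(61): all voices busy, STEAL voice 0 (pitch 75, oldest) -> assign | voices=[61 68]
Op 4: note_off(68): free voice 1 | voices=[61 -]
Op 5: note_off(61): free voice 0 | voices=[- -]
Op 6: note_on(86): voice 0 is free -> assigned | voices=[86 -]
Op 7: note_on(69): voice 1 is free -> assigned | voices=[86 69]
Op 8: note_on(82): all voices busy, STEAL voice 0 (pitch 86, oldest) -> assign | voices=[82 69]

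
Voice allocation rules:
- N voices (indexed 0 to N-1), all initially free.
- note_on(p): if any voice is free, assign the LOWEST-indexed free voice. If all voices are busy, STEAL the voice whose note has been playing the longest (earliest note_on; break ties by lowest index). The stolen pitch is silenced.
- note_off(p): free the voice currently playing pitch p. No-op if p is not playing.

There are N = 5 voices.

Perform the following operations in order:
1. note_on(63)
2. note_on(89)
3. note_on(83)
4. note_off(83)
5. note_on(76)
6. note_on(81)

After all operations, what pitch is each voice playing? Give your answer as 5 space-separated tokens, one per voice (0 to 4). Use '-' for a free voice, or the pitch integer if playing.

Op 1: note_on(63): voice 0 is free -> assigned | voices=[63 - - - -]
Op 2: note_on(89): voice 1 is free -> assigned | voices=[63 89 - - -]
Op 3: note_on(83): voice 2 is free -> assigned | voices=[63 89 83 - -]
Op 4: note_off(83): free voice 2 | voices=[63 89 - - -]
Op 5: note_on(76): voice 2 is free -> assigned | voices=[63 89 76 - -]
Op 6: note_on(81): voice 3 is free -> assigned | voices=[63 89 76 81 -]

Answer: 63 89 76 81 -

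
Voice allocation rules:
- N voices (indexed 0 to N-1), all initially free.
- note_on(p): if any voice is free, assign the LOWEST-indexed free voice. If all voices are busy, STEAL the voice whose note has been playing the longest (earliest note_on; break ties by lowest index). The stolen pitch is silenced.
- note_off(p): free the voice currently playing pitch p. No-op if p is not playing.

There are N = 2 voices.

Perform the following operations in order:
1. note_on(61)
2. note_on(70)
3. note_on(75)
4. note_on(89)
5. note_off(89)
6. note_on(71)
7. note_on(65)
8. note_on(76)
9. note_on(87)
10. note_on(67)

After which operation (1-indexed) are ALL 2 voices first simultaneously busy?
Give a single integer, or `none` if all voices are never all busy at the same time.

Op 1: note_on(61): voice 0 is free -> assigned | voices=[61 -]
Op 2: note_on(70): voice 1 is free -> assigned | voices=[61 70]
Op 3: note_on(75): all voices busy, STEAL voice 0 (pitch 61, oldest) -> assign | voices=[75 70]
Op 4: note_on(89): all voices busy, STEAL voice 1 (pitch 70, oldest) -> assign | voices=[75 89]
Op 5: note_off(89): free voice 1 | voices=[75 -]
Op 6: note_on(71): voice 1 is free -> assigned | voices=[75 71]
Op 7: note_on(65): all voices busy, STEAL voice 0 (pitch 75, oldest) -> assign | voices=[65 71]
Op 8: note_on(76): all voices busy, STEAL voice 1 (pitch 71, oldest) -> assign | voices=[65 76]
Op 9: note_on(87): all voices busy, STEAL voice 0 (pitch 65, oldest) -> assign | voices=[87 76]
Op 10: note_on(67): all voices busy, STEAL voice 1 (pitch 76, oldest) -> assign | voices=[87 67]

Answer: 2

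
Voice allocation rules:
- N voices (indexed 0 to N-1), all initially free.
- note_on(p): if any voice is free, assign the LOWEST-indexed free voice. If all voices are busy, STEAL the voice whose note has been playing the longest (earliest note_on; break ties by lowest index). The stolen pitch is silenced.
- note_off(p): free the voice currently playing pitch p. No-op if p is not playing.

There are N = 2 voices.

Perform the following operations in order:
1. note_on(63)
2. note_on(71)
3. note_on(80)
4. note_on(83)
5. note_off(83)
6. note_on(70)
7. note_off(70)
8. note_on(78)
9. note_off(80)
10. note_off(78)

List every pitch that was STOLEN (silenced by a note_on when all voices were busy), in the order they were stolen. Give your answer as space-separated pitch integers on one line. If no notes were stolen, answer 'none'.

Op 1: note_on(63): voice 0 is free -> assigned | voices=[63 -]
Op 2: note_on(71): voice 1 is free -> assigned | voices=[63 71]
Op 3: note_on(80): all voices busy, STEAL voice 0 (pitch 63, oldest) -> assign | voices=[80 71]
Op 4: note_on(83): all voices busy, STEAL voice 1 (pitch 71, oldest) -> assign | voices=[80 83]
Op 5: note_off(83): free voice 1 | voices=[80 -]
Op 6: note_on(70): voice 1 is free -> assigned | voices=[80 70]
Op 7: note_off(70): free voice 1 | voices=[80 -]
Op 8: note_on(78): voice 1 is free -> assigned | voices=[80 78]
Op 9: note_off(80): free voice 0 | voices=[- 78]
Op 10: note_off(78): free voice 1 | voices=[- -]

Answer: 63 71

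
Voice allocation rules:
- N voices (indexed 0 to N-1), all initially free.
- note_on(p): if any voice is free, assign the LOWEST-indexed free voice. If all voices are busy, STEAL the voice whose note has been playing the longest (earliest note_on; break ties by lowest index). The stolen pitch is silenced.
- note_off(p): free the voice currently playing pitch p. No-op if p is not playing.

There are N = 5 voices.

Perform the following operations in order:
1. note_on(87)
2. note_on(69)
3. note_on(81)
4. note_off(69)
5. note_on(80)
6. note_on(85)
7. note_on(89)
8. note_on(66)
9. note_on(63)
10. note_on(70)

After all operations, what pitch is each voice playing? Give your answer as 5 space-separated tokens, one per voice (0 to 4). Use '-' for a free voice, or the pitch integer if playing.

Op 1: note_on(87): voice 0 is free -> assigned | voices=[87 - - - -]
Op 2: note_on(69): voice 1 is free -> assigned | voices=[87 69 - - -]
Op 3: note_on(81): voice 2 is free -> assigned | voices=[87 69 81 - -]
Op 4: note_off(69): free voice 1 | voices=[87 - 81 - -]
Op 5: note_on(80): voice 1 is free -> assigned | voices=[87 80 81 - -]
Op 6: note_on(85): voice 3 is free -> assigned | voices=[87 80 81 85 -]
Op 7: note_on(89): voice 4 is free -> assigned | voices=[87 80 81 85 89]
Op 8: note_on(66): all voices busy, STEAL voice 0 (pitch 87, oldest) -> assign | voices=[66 80 81 85 89]
Op 9: note_on(63): all voices busy, STEAL voice 2 (pitch 81, oldest) -> assign | voices=[66 80 63 85 89]
Op 10: note_on(70): all voices busy, STEAL voice 1 (pitch 80, oldest) -> assign | voices=[66 70 63 85 89]

Answer: 66 70 63 85 89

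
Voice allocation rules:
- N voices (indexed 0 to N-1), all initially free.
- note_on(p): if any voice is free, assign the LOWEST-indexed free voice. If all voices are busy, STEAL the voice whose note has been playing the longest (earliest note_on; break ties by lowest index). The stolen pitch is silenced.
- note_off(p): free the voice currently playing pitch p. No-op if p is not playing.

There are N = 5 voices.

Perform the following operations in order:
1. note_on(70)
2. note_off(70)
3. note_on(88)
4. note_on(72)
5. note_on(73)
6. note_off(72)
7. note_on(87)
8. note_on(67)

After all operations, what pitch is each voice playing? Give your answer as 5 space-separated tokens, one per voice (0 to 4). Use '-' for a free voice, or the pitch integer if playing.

Answer: 88 87 73 67 -

Derivation:
Op 1: note_on(70): voice 0 is free -> assigned | voices=[70 - - - -]
Op 2: note_off(70): free voice 0 | voices=[- - - - -]
Op 3: note_on(88): voice 0 is free -> assigned | voices=[88 - - - -]
Op 4: note_on(72): voice 1 is free -> assigned | voices=[88 72 - - -]
Op 5: note_on(73): voice 2 is free -> assigned | voices=[88 72 73 - -]
Op 6: note_off(72): free voice 1 | voices=[88 - 73 - -]
Op 7: note_on(87): voice 1 is free -> assigned | voices=[88 87 73 - -]
Op 8: note_on(67): voice 3 is free -> assigned | voices=[88 87 73 67 -]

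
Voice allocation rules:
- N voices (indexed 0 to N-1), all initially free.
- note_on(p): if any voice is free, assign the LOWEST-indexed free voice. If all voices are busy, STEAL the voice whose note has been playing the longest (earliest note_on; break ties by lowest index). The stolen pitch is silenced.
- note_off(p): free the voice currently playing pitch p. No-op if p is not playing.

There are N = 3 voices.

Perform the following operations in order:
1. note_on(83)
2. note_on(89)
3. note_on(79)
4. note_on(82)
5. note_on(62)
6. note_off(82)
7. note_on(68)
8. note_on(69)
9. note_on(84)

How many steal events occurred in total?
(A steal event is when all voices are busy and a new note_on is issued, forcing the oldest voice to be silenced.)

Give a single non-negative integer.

Answer: 4

Derivation:
Op 1: note_on(83): voice 0 is free -> assigned | voices=[83 - -]
Op 2: note_on(89): voice 1 is free -> assigned | voices=[83 89 -]
Op 3: note_on(79): voice 2 is free -> assigned | voices=[83 89 79]
Op 4: note_on(82): all voices busy, STEAL voice 0 (pitch 83, oldest) -> assign | voices=[82 89 79]
Op 5: note_on(62): all voices busy, STEAL voice 1 (pitch 89, oldest) -> assign | voices=[82 62 79]
Op 6: note_off(82): free voice 0 | voices=[- 62 79]
Op 7: note_on(68): voice 0 is free -> assigned | voices=[68 62 79]
Op 8: note_on(69): all voices busy, STEAL voice 2 (pitch 79, oldest) -> assign | voices=[68 62 69]
Op 9: note_on(84): all voices busy, STEAL voice 1 (pitch 62, oldest) -> assign | voices=[68 84 69]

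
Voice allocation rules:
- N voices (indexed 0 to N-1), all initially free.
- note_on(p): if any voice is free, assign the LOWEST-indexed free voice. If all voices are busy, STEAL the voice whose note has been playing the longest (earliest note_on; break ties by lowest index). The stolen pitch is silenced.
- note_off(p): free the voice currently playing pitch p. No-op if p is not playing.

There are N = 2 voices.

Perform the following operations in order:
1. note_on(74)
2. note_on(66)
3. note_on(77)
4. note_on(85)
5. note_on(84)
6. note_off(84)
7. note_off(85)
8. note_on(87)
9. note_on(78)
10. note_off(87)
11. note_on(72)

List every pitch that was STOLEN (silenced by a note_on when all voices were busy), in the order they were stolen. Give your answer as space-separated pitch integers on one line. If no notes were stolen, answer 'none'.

Answer: 74 66 77

Derivation:
Op 1: note_on(74): voice 0 is free -> assigned | voices=[74 -]
Op 2: note_on(66): voice 1 is free -> assigned | voices=[74 66]
Op 3: note_on(77): all voices busy, STEAL voice 0 (pitch 74, oldest) -> assign | voices=[77 66]
Op 4: note_on(85): all voices busy, STEAL voice 1 (pitch 66, oldest) -> assign | voices=[77 85]
Op 5: note_on(84): all voices busy, STEAL voice 0 (pitch 77, oldest) -> assign | voices=[84 85]
Op 6: note_off(84): free voice 0 | voices=[- 85]
Op 7: note_off(85): free voice 1 | voices=[- -]
Op 8: note_on(87): voice 0 is free -> assigned | voices=[87 -]
Op 9: note_on(78): voice 1 is free -> assigned | voices=[87 78]
Op 10: note_off(87): free voice 0 | voices=[- 78]
Op 11: note_on(72): voice 0 is free -> assigned | voices=[72 78]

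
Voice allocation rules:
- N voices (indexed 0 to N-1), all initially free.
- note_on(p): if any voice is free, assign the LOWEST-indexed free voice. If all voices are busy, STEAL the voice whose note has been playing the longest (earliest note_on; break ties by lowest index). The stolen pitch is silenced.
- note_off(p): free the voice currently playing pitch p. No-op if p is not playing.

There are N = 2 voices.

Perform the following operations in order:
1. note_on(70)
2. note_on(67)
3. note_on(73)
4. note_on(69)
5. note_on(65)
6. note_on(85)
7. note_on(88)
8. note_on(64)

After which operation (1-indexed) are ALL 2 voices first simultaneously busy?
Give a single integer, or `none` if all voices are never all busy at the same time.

Answer: 2

Derivation:
Op 1: note_on(70): voice 0 is free -> assigned | voices=[70 -]
Op 2: note_on(67): voice 1 is free -> assigned | voices=[70 67]
Op 3: note_on(73): all voices busy, STEAL voice 0 (pitch 70, oldest) -> assign | voices=[73 67]
Op 4: note_on(69): all voices busy, STEAL voice 1 (pitch 67, oldest) -> assign | voices=[73 69]
Op 5: note_on(65): all voices busy, STEAL voice 0 (pitch 73, oldest) -> assign | voices=[65 69]
Op 6: note_on(85): all voices busy, STEAL voice 1 (pitch 69, oldest) -> assign | voices=[65 85]
Op 7: note_on(88): all voices busy, STEAL voice 0 (pitch 65, oldest) -> assign | voices=[88 85]
Op 8: note_on(64): all voices busy, STEAL voice 1 (pitch 85, oldest) -> assign | voices=[88 64]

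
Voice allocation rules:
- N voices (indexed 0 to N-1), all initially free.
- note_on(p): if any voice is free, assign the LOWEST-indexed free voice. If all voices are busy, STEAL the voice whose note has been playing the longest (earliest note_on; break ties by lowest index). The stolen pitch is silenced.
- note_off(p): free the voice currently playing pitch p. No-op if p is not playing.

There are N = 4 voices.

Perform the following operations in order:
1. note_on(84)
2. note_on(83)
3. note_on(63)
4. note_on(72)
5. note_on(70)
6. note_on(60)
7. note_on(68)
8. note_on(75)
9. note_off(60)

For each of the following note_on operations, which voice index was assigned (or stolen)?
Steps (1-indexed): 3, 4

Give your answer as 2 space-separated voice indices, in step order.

Answer: 2 3

Derivation:
Op 1: note_on(84): voice 0 is free -> assigned | voices=[84 - - -]
Op 2: note_on(83): voice 1 is free -> assigned | voices=[84 83 - -]
Op 3: note_on(63): voice 2 is free -> assigned | voices=[84 83 63 -]
Op 4: note_on(72): voice 3 is free -> assigned | voices=[84 83 63 72]
Op 5: note_on(70): all voices busy, STEAL voice 0 (pitch 84, oldest) -> assign | voices=[70 83 63 72]
Op 6: note_on(60): all voices busy, STEAL voice 1 (pitch 83, oldest) -> assign | voices=[70 60 63 72]
Op 7: note_on(68): all voices busy, STEAL voice 2 (pitch 63, oldest) -> assign | voices=[70 60 68 72]
Op 8: note_on(75): all voices busy, STEAL voice 3 (pitch 72, oldest) -> assign | voices=[70 60 68 75]
Op 9: note_off(60): free voice 1 | voices=[70 - 68 75]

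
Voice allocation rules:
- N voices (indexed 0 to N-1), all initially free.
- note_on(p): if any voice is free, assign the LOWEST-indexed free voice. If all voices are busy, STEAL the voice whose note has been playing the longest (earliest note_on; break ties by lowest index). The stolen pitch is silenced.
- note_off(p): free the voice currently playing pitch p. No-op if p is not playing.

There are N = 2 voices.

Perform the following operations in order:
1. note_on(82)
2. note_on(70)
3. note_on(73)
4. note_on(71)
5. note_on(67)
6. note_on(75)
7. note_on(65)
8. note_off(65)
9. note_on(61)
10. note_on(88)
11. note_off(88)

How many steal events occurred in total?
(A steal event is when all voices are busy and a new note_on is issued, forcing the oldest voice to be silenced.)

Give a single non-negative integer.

Op 1: note_on(82): voice 0 is free -> assigned | voices=[82 -]
Op 2: note_on(70): voice 1 is free -> assigned | voices=[82 70]
Op 3: note_on(73): all voices busy, STEAL voice 0 (pitch 82, oldest) -> assign | voices=[73 70]
Op 4: note_on(71): all voices busy, STEAL voice 1 (pitch 70, oldest) -> assign | voices=[73 71]
Op 5: note_on(67): all voices busy, STEAL voice 0 (pitch 73, oldest) -> assign | voices=[67 71]
Op 6: note_on(75): all voices busy, STEAL voice 1 (pitch 71, oldest) -> assign | voices=[67 75]
Op 7: note_on(65): all voices busy, STEAL voice 0 (pitch 67, oldest) -> assign | voices=[65 75]
Op 8: note_off(65): free voice 0 | voices=[- 75]
Op 9: note_on(61): voice 0 is free -> assigned | voices=[61 75]
Op 10: note_on(88): all voices busy, STEAL voice 1 (pitch 75, oldest) -> assign | voices=[61 88]
Op 11: note_off(88): free voice 1 | voices=[61 -]

Answer: 6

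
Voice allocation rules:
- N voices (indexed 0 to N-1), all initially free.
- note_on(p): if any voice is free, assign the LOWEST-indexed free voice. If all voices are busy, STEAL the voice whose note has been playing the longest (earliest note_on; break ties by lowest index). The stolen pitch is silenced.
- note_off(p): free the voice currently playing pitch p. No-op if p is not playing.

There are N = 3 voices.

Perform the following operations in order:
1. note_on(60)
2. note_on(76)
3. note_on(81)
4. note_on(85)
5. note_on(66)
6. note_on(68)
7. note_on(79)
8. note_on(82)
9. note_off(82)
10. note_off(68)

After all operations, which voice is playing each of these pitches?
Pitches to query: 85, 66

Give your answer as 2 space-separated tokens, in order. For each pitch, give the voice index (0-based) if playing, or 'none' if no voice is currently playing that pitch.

Answer: none none

Derivation:
Op 1: note_on(60): voice 0 is free -> assigned | voices=[60 - -]
Op 2: note_on(76): voice 1 is free -> assigned | voices=[60 76 -]
Op 3: note_on(81): voice 2 is free -> assigned | voices=[60 76 81]
Op 4: note_on(85): all voices busy, STEAL voice 0 (pitch 60, oldest) -> assign | voices=[85 76 81]
Op 5: note_on(66): all voices busy, STEAL voice 1 (pitch 76, oldest) -> assign | voices=[85 66 81]
Op 6: note_on(68): all voices busy, STEAL voice 2 (pitch 81, oldest) -> assign | voices=[85 66 68]
Op 7: note_on(79): all voices busy, STEAL voice 0 (pitch 85, oldest) -> assign | voices=[79 66 68]
Op 8: note_on(82): all voices busy, STEAL voice 1 (pitch 66, oldest) -> assign | voices=[79 82 68]
Op 9: note_off(82): free voice 1 | voices=[79 - 68]
Op 10: note_off(68): free voice 2 | voices=[79 - -]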